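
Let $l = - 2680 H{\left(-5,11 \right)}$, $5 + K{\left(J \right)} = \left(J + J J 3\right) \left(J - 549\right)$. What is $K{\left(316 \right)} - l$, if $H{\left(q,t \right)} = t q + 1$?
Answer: $-70017697$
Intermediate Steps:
$H{\left(q,t \right)} = 1 + q t$ ($H{\left(q,t \right)} = q t + 1 = 1 + q t$)
$K{\left(J \right)} = -5 + \left(-549 + J\right) \left(J + 3 J^{2}\right)$ ($K{\left(J \right)} = -5 + \left(J + J J 3\right) \left(J - 549\right) = -5 + \left(J + J^{2} \cdot 3\right) \left(-549 + J\right) = -5 + \left(J + 3 J^{2}\right) \left(-549 + J\right) = -5 + \left(-549 + J\right) \left(J + 3 J^{2}\right)$)
$l = 144720$ ($l = - 2680 \left(1 - 55\right) = \left(-2680\right) \left(-54\right) = 144720$)
$K{\left(316 \right)} - l = \left(-5 - 1646 \cdot 316^{2} - 173484 + 3 \cdot 316^{3}\right) - 144720 = \left(-5 - 164362976 - 173484 + 3 \cdot 31554496\right) - 144720 = \left(-5 - 164362976 - 173484 + 94663488\right) - 144720 = -69872977 - 144720 = -70017697$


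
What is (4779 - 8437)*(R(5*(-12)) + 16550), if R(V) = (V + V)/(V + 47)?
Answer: -787457660/13 ≈ -6.0574e+7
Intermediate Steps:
R(V) = 2*V/(47 + V) (R(V) = (2*V)/(47 + V) = 2*V/(47 + V))
(4779 - 8437)*(R(5*(-12)) + 16550) = (4779 - 8437)*(2*(5*(-12))/(47 + 5*(-12)) + 16550) = -3658*(2*(-60)/(47 - 60) + 16550) = -3658*(2*(-60)/(-13) + 16550) = -3658*(2*(-60)*(-1/13) + 16550) = -3658*(120/13 + 16550) = -3658*215270/13 = -787457660/13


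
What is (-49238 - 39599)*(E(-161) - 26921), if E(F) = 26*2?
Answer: 2386961353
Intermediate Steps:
E(F) = 52
(-49238 - 39599)*(E(-161) - 26921) = (-49238 - 39599)*(52 - 26921) = -88837*(-26869) = 2386961353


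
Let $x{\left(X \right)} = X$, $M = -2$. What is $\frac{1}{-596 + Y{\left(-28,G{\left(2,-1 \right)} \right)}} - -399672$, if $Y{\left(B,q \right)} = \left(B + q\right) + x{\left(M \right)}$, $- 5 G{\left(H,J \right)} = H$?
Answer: $\frac{1251772699}{3132} \approx 3.9967 \cdot 10^{5}$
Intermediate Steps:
$G{\left(H,J \right)} = - \frac{H}{5}$
$Y{\left(B,q \right)} = -2 + B + q$ ($Y{\left(B,q \right)} = \left(B + q\right) - 2 = -2 + B + q$)
$\frac{1}{-596 + Y{\left(-28,G{\left(2,-1 \right)} \right)}} - -399672 = \frac{1}{-596 - \frac{152}{5}} - -399672 = \frac{1}{-596 - \frac{152}{5}} + 399672 = \frac{1}{- \frac{3132}{5}} + 399672 = - \frac{5}{3132} + 399672 = \frac{1251772699}{3132}$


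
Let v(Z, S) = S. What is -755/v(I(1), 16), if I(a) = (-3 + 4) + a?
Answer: -755/16 ≈ -47.188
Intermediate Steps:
I(a) = 1 + a
-755/v(I(1), 16) = -755/16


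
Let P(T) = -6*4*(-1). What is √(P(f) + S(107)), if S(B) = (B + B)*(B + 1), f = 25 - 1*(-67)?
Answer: 4*√1446 ≈ 152.11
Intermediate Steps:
f = 92 (f = 25 + 67 = 92)
S(B) = 2*B*(1 + B) (S(B) = (2*B)*(1 + B) = 2*B*(1 + B))
P(T) = 24 (P(T) = -24*(-1) = 24)
√(P(f) + S(107)) = √(24 + 2*107*(1 + 107)) = √(24 + 2*107*108) = √(24 + 23112) = √23136 = 4*√1446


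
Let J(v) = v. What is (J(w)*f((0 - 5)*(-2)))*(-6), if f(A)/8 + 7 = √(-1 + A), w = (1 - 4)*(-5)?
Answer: 2880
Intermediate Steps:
w = 15 (w = -3*(-5) = 15)
f(A) = -56 + 8*√(-1 + A)
(J(w)*f((0 - 5)*(-2)))*(-6) = (15*(-56 + 8*√(-1 + (0 - 5)*(-2))))*(-6) = (15*(-56 + 8*√(-1 - 5*(-2))))*(-6) = (15*(-56 + 8*√(-1 + 10)))*(-6) = (15*(-56 + 8*√9))*(-6) = (15*(-56 + 8*3))*(-6) = (15*(-56 + 24))*(-6) = (15*(-32))*(-6) = -480*(-6) = 2880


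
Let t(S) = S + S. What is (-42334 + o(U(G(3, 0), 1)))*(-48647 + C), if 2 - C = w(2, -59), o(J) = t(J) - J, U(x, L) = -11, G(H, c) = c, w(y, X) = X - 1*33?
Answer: 2055976785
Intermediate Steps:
w(y, X) = -33 + X (w(y, X) = X - 33 = -33 + X)
t(S) = 2*S
o(J) = J (o(J) = 2*J - J = J)
C = 94 (C = 2 - (-33 - 59) = 2 - 1*(-92) = 2 + 92 = 94)
(-42334 + o(U(G(3, 0), 1)))*(-48647 + C) = (-42334 - 11)*(-48647 + 94) = -42345*(-48553) = 2055976785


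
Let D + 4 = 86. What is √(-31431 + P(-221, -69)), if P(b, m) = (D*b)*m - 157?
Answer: √1218830 ≈ 1104.0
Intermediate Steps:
D = 82 (D = -4 + 86 = 82)
P(b, m) = -157 + 82*b*m (P(b, m) = (82*b)*m - 157 = 82*b*m - 157 = -157 + 82*b*m)
√(-31431 + P(-221, -69)) = √(-31431 + (-157 + 82*(-221)*(-69))) = √(-31431 + (-157 + 1250418)) = √(-31431 + 1250261) = √1218830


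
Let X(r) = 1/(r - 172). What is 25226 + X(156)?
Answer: 403615/16 ≈ 25226.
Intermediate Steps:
X(r) = 1/(-172 + r)
25226 + X(156) = 25226 + 1/(-172 + 156) = 25226 + 1/(-16) = 25226 - 1/16 = 403615/16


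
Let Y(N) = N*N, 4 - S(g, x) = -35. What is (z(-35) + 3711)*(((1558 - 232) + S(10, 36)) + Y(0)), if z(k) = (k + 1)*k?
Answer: 6689865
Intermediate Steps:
S(g, x) = 39 (S(g, x) = 4 - 1*(-35) = 4 + 35 = 39)
z(k) = k*(1 + k) (z(k) = (1 + k)*k = k*(1 + k))
Y(N) = N²
(z(-35) + 3711)*(((1558 - 232) + S(10, 36)) + Y(0)) = (-35*(1 - 35) + 3711)*(((1558 - 232) + 39) + 0²) = (-35*(-34) + 3711)*((1326 + 39) + 0) = (1190 + 3711)*(1365 + 0) = 4901*1365 = 6689865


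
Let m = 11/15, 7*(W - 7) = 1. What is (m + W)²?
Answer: 683929/11025 ≈ 62.034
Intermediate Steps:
W = 50/7 (W = 7 + (⅐)*1 = 7 + ⅐ = 50/7 ≈ 7.1429)
m = 11/15 (m = 11*(1/15) = 11/15 ≈ 0.73333)
(m + W)² = (11/15 + 50/7)² = (827/105)² = 683929/11025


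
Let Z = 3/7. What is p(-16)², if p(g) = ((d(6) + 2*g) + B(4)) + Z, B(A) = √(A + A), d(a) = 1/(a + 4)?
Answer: 4892409/4900 - 4406*√2/35 ≈ 820.42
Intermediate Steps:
Z = 3/7 (Z = 3*(⅐) = 3/7 ≈ 0.42857)
d(a) = 1/(4 + a)
B(A) = √2*√A (B(A) = √(2*A) = √2*√A)
p(g) = 37/70 + 2*g + 2*√2 (p(g) = ((1/(4 + 6) + 2*g) + √2*√4) + 3/7 = ((1/10 + 2*g) + √2*2) + 3/7 = ((⅒ + 2*g) + 2*√2) + 3/7 = (⅒ + 2*g + 2*√2) + 3/7 = 37/70 + 2*g + 2*√2)
p(-16)² = (37/70 + 2*(-16) + 2*√2)² = (37/70 - 32 + 2*√2)² = (-2203/70 + 2*√2)²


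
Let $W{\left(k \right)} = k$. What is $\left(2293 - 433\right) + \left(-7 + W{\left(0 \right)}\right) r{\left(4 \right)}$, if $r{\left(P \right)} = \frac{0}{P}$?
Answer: $1860$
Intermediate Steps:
$r{\left(P \right)} = 0$
$\left(2293 - 433\right) + \left(-7 + W{\left(0 \right)}\right) r{\left(4 \right)} = \left(2293 - 433\right) + \left(-7 + 0\right) 0 = 1860 - 0 = 1860 + 0 = 1860$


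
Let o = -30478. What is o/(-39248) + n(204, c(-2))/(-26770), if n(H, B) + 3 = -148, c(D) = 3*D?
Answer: 205455627/262667240 ≈ 0.78219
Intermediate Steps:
n(H, B) = -151 (n(H, B) = -3 - 148 = -151)
o/(-39248) + n(204, c(-2))/(-26770) = -30478/(-39248) - 151/(-26770) = -30478*(-1/39248) - 151*(-1/26770) = 15239/19624 + 151/26770 = 205455627/262667240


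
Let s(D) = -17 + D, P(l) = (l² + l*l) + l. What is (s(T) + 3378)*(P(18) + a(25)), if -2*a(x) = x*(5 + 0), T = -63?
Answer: 1990343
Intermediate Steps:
a(x) = -5*x/2 (a(x) = -x*(5 + 0)/2 = -x*5/2 = -5*x/2)
P(l) = l + 2*l² (P(l) = (l² + l²) + l = 2*l² + l = l + 2*l²)
(s(T) + 3378)*(P(18) + a(25)) = ((-17 - 63) + 3378)*(18*(1 + 2*18) - 5/2*25) = (-80 + 3378)*(18*(1 + 36) - 125/2) = 3298*(18*37 - 125/2) = 3298*(666 - 125/2) = 3298*(1207/2) = 1990343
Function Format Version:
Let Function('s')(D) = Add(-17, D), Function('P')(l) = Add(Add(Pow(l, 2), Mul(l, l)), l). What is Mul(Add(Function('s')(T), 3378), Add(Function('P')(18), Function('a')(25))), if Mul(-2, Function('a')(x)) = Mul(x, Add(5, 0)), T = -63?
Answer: 1990343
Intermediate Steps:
Function('a')(x) = Mul(Rational(-5, 2), x) (Function('a')(x) = Mul(Rational(-1, 2), Mul(x, Add(5, 0))) = Mul(Rational(-1, 2), Mul(x, 5)) = Mul(Rational(-1, 2), Mul(5, x)) = Mul(Rational(-5, 2), x))
Function('P')(l) = Add(l, Mul(2, Pow(l, 2))) (Function('P')(l) = Add(Add(Pow(l, 2), Pow(l, 2)), l) = Add(Mul(2, Pow(l, 2)), l) = Add(l, Mul(2, Pow(l, 2))))
Mul(Add(Function('s')(T), 3378), Add(Function('P')(18), Function('a')(25))) = Mul(Add(Add(-17, -63), 3378), Add(Mul(18, Add(1, Mul(2, 18))), Mul(Rational(-5, 2), 25))) = Mul(Add(-80, 3378), Add(Mul(18, Add(1, 36)), Rational(-125, 2))) = Mul(3298, Add(Mul(18, 37), Rational(-125, 2))) = Mul(3298, Add(666, Rational(-125, 2))) = Mul(3298, Rational(1207, 2)) = 1990343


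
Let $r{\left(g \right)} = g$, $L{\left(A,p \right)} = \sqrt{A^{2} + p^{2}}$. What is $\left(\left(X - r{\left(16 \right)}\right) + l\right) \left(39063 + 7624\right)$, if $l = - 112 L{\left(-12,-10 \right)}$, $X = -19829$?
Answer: $-926503515 - 10457888 \sqrt{61} \approx -1.0082 \cdot 10^{9}$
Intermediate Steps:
$l = - 224 \sqrt{61}$ ($l = - 112 \sqrt{\left(-12\right)^{2} + \left(-10\right)^{2}} = - 112 \sqrt{144 + 100} = - 112 \sqrt{244} = - 112 \cdot 2 \sqrt{61} = - 224 \sqrt{61} \approx -1749.5$)
$\left(\left(X - r{\left(16 \right)}\right) + l\right) \left(39063 + 7624\right) = \left(\left(-19829 - 16\right) - 224 \sqrt{61}\right) \left(39063 + 7624\right) = \left(\left(-19829 - 16\right) - 224 \sqrt{61}\right) 46687 = \left(-19845 - 224 \sqrt{61}\right) 46687 = -926503515 - 10457888 \sqrt{61}$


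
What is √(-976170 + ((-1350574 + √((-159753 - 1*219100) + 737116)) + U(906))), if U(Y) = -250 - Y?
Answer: √(-2327900 + 9*√4423) ≈ 1525.5*I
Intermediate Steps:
√(-976170 + ((-1350574 + √((-159753 - 1*219100) + 737116)) + U(906))) = √(-976170 + ((-1350574 + √((-159753 - 1*219100) + 737116)) + (-250 - 1*906))) = √(-976170 + ((-1350574 + √((-159753 - 219100) + 737116)) + (-250 - 906))) = √(-976170 + ((-1350574 + √(-378853 + 737116)) - 1156)) = √(-976170 + ((-1350574 + √358263) - 1156)) = √(-976170 + ((-1350574 + 9*√4423) - 1156)) = √(-976170 + (-1351730 + 9*√4423)) = √(-2327900 + 9*√4423)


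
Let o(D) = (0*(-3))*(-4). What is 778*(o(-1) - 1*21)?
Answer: -16338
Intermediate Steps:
o(D) = 0 (o(D) = 0*(-4) = 0)
778*(o(-1) - 1*21) = 778*(0 - 1*21) = 778*(0 - 21) = 778*(-21) = -16338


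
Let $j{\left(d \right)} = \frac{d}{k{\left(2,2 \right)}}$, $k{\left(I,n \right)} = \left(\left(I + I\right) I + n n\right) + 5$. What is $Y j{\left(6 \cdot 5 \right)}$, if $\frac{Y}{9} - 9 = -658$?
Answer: $- \frac{175230}{17} \approx -10308.0$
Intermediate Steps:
$Y = -5841$ ($Y = 81 + 9 \left(-658\right) = 81 - 5922 = -5841$)
$k{\left(I,n \right)} = 5 + n^{2} + 2 I^{2}$ ($k{\left(I,n \right)} = \left(2 I I + n^{2}\right) + 5 = \left(2 I^{2} + n^{2}\right) + 5 = \left(n^{2} + 2 I^{2}\right) + 5 = 5 + n^{2} + 2 I^{2}$)
$j{\left(d \right)} = \frac{d}{17}$ ($j{\left(d \right)} = \frac{d}{5 + 2^{2} + 2 \cdot 2^{2}} = \frac{d}{5 + 4 + 2 \cdot 4} = \frac{d}{5 + 4 + 8} = \frac{d}{17}$)
$Y j{\left(6 \cdot 5 \right)} = - 5841 \frac{6 \cdot 5}{17} = - 5841 \cdot \frac{1}{17} \cdot 30 = \left(-5841\right) \frac{30}{17} = - \frac{175230}{17}$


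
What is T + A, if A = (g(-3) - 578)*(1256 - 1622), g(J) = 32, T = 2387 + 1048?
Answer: 203271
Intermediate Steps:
T = 3435
A = 199836 (A = (32 - 578)*(1256 - 1622) = -546*(-366) = 199836)
T + A = 3435 + 199836 = 203271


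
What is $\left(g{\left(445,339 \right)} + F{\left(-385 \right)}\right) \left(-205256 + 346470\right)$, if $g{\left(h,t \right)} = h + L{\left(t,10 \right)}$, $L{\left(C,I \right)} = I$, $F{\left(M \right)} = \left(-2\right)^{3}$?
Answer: $63122658$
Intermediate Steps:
$F{\left(M \right)} = -8$
$g{\left(h,t \right)} = 10 + h$ ($g{\left(h,t \right)} = h + 10 = 10 + h$)
$\left(g{\left(445,339 \right)} + F{\left(-385 \right)}\right) \left(-205256 + 346470\right) = \left(\left(10 + 445\right) - 8\right) \left(-205256 + 346470\right) = \left(455 - 8\right) 141214 = 447 \cdot 141214 = 63122658$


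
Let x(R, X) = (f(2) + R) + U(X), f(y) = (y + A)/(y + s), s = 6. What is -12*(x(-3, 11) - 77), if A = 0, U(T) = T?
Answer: 825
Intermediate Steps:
f(y) = y/(6 + y) (f(y) = (y + 0)/(y + 6) = y/(6 + y))
x(R, X) = 1/4 + R + X (x(R, X) = (2/(6 + 2) + R) + X = (2/8 + R) + X = (2*(1/8) + R) + X = (1/4 + R) + X = 1/4 + R + X)
-12*(x(-3, 11) - 77) = -12*((1/4 - 3 + 11) - 77) = -12*(33/4 - 77) = -12*(-275/4) = 825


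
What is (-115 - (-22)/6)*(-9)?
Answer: 1002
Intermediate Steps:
(-115 - (-22)/6)*(-9) = (-115 - 1*(-11/3))*(-9) = (-115 + 11/3)*(-9) = -334/3*(-9) = 1002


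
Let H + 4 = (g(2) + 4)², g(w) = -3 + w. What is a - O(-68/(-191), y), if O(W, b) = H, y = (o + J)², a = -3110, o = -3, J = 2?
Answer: -3115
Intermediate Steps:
y = 1 (y = (-3 + 2)² = (-1)² = 1)
H = 5 (H = -4 + ((-3 + 2) + 4)² = -4 + (-1 + 4)² = -4 + 3² = -4 + 9 = 5)
O(W, b) = 5
a - O(-68/(-191), y) = -3110 - 1*5 = -3110 - 5 = -3115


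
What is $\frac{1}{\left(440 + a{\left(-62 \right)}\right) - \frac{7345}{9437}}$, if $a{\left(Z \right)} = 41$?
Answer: $\frac{9437}{4531852} \approx 0.0020824$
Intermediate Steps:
$\frac{1}{\left(440 + a{\left(-62 \right)}\right) - \frac{7345}{9437}} = \frac{1}{\left(440 + 41\right) - \frac{7345}{9437}} = \frac{1}{481 - \frac{7345}{9437}} = \frac{1}{\frac{4531852}{9437}} = \frac{9437}{4531852}$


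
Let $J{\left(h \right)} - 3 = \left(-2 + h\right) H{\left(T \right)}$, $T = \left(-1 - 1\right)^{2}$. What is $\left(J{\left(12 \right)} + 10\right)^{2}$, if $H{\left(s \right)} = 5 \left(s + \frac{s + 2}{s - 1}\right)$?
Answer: $97969$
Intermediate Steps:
$T = 4$ ($T = \left(-2\right)^{2} = 4$)
$H{\left(s \right)} = 5 s + \frac{5 \left(2 + s\right)}{-1 + s}$ ($H{\left(s \right)} = 5 \left(s + \frac{2 + s}{-1 + s}\right) = 5 s + \frac{5 \left(2 + s\right)}{-1 + s}$)
$J{\left(h \right)} = -57 + 30 h$ ($J{\left(h \right)} = 3 + \left(-2 + h\right) \frac{5 \left(2 + 4^{2}\right)}{-1 + 4} = 3 + \left(-2 + h\right) \frac{5 \left(2 + 16\right)}{3} = 3 + \left(-2 + h\right) 5 \cdot \frac{1}{3} \cdot 18 = 3 + \left(-2 + h\right) 30 = 3 + \left(-60 + 30 h\right) = -57 + 30 h$)
$\left(J{\left(12 \right)} + 10\right)^{2} = \left(\left(-57 + 30 \cdot 12\right) + 10\right)^{2} = \left(\left(-57 + 360\right) + 10\right)^{2} = \left(303 + 10\right)^{2} = 313^{2} = 97969$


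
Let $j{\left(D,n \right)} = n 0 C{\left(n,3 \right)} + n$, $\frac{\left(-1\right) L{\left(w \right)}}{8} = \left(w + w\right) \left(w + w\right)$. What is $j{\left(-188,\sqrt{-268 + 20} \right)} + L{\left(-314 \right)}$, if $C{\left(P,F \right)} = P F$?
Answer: $-3155072 + 2 i \sqrt{62} \approx -3.1551 \cdot 10^{6} + 15.748 i$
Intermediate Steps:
$C{\left(P,F \right)} = F P$
$L{\left(w \right)} = - 32 w^{2}$ ($L{\left(w \right)} = - 8 \left(w + w\right) \left(w + w\right) = - 8 \cdot 2 w 2 w = - 8 \cdot 4 w^{2} = - 32 w^{2}$)
$j{\left(D,n \right)} = n$ ($j{\left(D,n \right)} = n 0 \cdot 3 n + n = 0 \cdot 3 n + n = 0 + n = n$)
$j{\left(-188,\sqrt{-268 + 20} \right)} + L{\left(-314 \right)} = \sqrt{-268 + 20} - 32 \left(-314\right)^{2} = \sqrt{-248} - 3155072 = 2 i \sqrt{62} - 3155072 = -3155072 + 2 i \sqrt{62}$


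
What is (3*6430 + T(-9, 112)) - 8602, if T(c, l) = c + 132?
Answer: 10811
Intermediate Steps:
T(c, l) = 132 + c
(3*6430 + T(-9, 112)) - 8602 = (3*6430 + (132 - 9)) - 8602 = (19290 + 123) - 8602 = 19413 - 8602 = 10811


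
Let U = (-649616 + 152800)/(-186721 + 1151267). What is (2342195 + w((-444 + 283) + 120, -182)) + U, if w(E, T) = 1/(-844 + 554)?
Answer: 327577376157557/139859170 ≈ 2.3422e+6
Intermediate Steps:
U = -248408/482273 (U = -496816/964546 = -496816*1/964546 = -248408/482273 ≈ -0.51508)
w(E, T) = -1/290 (w(E, T) = 1/(-290) = -1/290)
(2342195 + w((-444 + 283) + 120, -182)) + U = (2342195 - 1/290) - 248408/482273 = 679236549/290 - 248408/482273 = 327577376157557/139859170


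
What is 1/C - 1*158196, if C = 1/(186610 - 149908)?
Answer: -121494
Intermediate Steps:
C = 1/36702 ≈ 2.7246e-5
1/C - 1*158196 = 1/(1/36702) - 1*158196 = 36702 - 158196 = -121494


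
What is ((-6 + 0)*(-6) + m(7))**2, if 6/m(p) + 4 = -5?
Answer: 11236/9 ≈ 1248.4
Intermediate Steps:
m(p) = -2/3 (m(p) = 6/(-4 - 5) = 6/(-9) = 6*(-1/9) = -2/3)
((-6 + 0)*(-6) + m(7))**2 = ((-6 + 0)*(-6) - 2/3)**2 = (-6*(-6) - 2/3)**2 = (36 - 2/3)**2 = (106/3)**2 = 11236/9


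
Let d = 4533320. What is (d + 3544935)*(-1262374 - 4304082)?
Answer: -44967251014280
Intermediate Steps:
(d + 3544935)*(-1262374 - 4304082) = (4533320 + 3544935)*(-1262374 - 4304082) = 8078255*(-5566456) = -44967251014280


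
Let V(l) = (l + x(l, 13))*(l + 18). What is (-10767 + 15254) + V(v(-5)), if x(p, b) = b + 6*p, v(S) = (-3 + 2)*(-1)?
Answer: 4867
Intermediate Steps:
v(S) = 1 (v(S) = -1*(-1) = 1)
V(l) = (13 + 7*l)*(18 + l) (V(l) = (l + (13 + 6*l))*(l + 18) = (13 + 7*l)*(18 + l))
(-10767 + 15254) + V(v(-5)) = (-10767 + 15254) + (234 + 7*1**2 + 139*1) = 4487 + (234 + 7*1 + 139) = 4487 + (234 + 7 + 139) = 4487 + 380 = 4867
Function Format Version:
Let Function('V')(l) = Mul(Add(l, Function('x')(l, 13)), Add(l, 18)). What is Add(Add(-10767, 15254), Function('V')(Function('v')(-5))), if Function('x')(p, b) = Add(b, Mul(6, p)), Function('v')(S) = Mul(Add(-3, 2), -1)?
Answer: 4867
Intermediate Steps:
Function('v')(S) = 1 (Function('v')(S) = Mul(-1, -1) = 1)
Function('V')(l) = Mul(Add(13, Mul(7, l)), Add(18, l)) (Function('V')(l) = Mul(Add(l, Add(13, Mul(6, l))), Add(l, 18)) = Mul(Add(13, Mul(7, l)), Add(18, l)))
Add(Add(-10767, 15254), Function('V')(Function('v')(-5))) = Add(Add(-10767, 15254), Add(234, Mul(7, Pow(1, 2)), Mul(139, 1))) = Add(4487, Add(234, Mul(7, 1), 139)) = Add(4487, Add(234, 7, 139)) = Add(4487, 380) = 4867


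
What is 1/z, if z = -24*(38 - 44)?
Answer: 1/144 ≈ 0.0069444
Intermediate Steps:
z = 144 (z = -24*(-6) = 144)
1/z = 1/144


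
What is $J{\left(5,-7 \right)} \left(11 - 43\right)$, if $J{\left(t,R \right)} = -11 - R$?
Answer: $128$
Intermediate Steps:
$J{\left(5,-7 \right)} \left(11 - 43\right) = \left(-11 - -7\right) \left(11 - 43\right) = \left(-11 + 7\right) \left(-32\right) = \left(-4\right) \left(-32\right) = 128$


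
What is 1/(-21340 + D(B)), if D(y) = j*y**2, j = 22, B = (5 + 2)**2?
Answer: 1/31482 ≈ 3.1764e-5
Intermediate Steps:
B = 49 (B = 7**2 = 49)
D(y) = 22*y**2
1/(-21340 + D(B)) = 1/(-21340 + 22*49**2) = 1/(-21340 + 22*2401) = 1/(-21340 + 52822) = 1/31482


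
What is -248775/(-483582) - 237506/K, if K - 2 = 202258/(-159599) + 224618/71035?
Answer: -217016297144560579705/3558812204285954 ≈ -60980.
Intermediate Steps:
K = 44155641082/11337114965 (K = 2 + (202258/(-159599) + 224618/71035) = 2 + (202258*(-1/159599) + 224618*(1/71035)) = 2 + (-202258/159599 + 224618/71035) = 2 + 21481411152/11337114965 = 44155641082/11337114965 ≈ 3.8948)
-248775/(-483582) - 237506/K = -248775/(-483582) - 237506/44155641082/11337114965 = -248775*(-1/483582) - 237506*11337114965/44155641082 = 82925/161194 - 1346316413438645/22077820541 = -217016297144560579705/3558812204285954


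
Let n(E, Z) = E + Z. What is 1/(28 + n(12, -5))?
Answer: 1/35 ≈ 0.028571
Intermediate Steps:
1/(28 + n(12, -5)) = 1/(28 + (12 - 5)) = 1/(28 + 7) = 1/35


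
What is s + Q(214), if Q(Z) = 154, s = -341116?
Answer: -340962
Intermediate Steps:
s + Q(214) = -341116 + 154 = -340962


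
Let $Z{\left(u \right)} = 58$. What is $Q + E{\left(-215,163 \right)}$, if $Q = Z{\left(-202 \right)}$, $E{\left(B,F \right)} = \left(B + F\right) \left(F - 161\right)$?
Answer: $-46$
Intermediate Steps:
$E{\left(B,F \right)} = \left(-161 + F\right) \left(B + F\right)$ ($E{\left(B,F \right)} = \left(B + F\right) \left(-161 + F\right) = \left(-161 + F\right) \left(B + F\right)$)
$Q = 58$
$Q + E{\left(-215,163 \right)} = 58 - \left(26673 - 26569\right) = 58 + \left(26569 + 34615 - 26243 - 35045\right) = 58 - 104 = -46$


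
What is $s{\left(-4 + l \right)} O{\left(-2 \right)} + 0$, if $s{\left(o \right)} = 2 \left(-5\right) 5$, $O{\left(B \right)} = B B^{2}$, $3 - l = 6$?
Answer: $400$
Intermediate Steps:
$l = -3$ ($l = 3 - 6 = -3$)
$O{\left(B \right)} = B^{3}$
$s{\left(o \right)} = -50$ ($s{\left(o \right)} = \left(-10\right) 5 = -50$)
$s{\left(-4 + l \right)} O{\left(-2 \right)} + 0 = - 50 \left(-2\right)^{3} + 0 = \left(-50\right) \left(-8\right) + 0 = 400 + 0 = 400$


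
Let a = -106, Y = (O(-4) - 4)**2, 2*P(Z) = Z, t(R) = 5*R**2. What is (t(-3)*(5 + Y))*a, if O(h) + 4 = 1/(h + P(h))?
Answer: -683965/2 ≈ -3.4198e+5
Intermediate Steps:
P(Z) = Z/2
O(h) = -4 + 2/(3*h) (O(h) = -4 + 1/(h + h/2) = -4 + 1/(3*h/2) = -4 + 2/(3*h))
Y = 2401/36 (Y = ((-4 + (2/3)/(-4)) - 4)**2 = ((-4 + (2/3)*(-1/4)) - 4)**2 = ((-4 - 1/6) - 4)**2 = (-25/6 - 4)**2 = (-49/6)**2 = 2401/36 ≈ 66.694)
(t(-3)*(5 + Y))*a = ((5*(-3)**2)*(5 + 2401/36))*(-106) = ((5*9)*(2581/36))*(-106) = (45*(2581/36))*(-106) = (12905/4)*(-106) = -683965/2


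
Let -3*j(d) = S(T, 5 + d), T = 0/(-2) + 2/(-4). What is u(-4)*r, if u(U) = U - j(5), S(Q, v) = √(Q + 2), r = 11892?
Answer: -47568 + 1982*√6 ≈ -42713.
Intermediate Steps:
T = -½ (T = 0*(-½) + 2*(-¼) = 0 - ½ = -½ ≈ -0.50000)
S(Q, v) = √(2 + Q)
j(d) = -√6/6 (j(d) = -√(2 - ½)/3 = -√6/6)
u(U) = U + √6/6 (u(U) = U - (-1)*√6/6 = U + √6/6)
u(-4)*r = (-4 + √6/6)*11892 = -47568 + 1982*√6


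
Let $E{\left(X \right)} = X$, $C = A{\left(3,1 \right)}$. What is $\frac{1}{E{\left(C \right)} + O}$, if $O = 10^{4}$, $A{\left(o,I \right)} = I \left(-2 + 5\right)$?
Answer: $\frac{1}{10003} \approx 9.997 \cdot 10^{-5}$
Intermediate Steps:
$A{\left(o,I \right)} = 3 I$ ($A{\left(o,I \right)} = I 3 = 3 I$)
$C = 3$ ($C = 3 \cdot 1 = 3$)
$O = 10000$
$\frac{1}{E{\left(C \right)} + O} = \frac{1}{3 + 10000} = \frac{1}{10003}$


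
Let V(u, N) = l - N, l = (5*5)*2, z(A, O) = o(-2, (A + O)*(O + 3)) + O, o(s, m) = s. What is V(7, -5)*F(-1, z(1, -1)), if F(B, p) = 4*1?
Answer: 220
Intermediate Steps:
z(A, O) = -2 + O
l = 50 (l = 25*2 = 50)
F(B, p) = 4
V(u, N) = 50 - N
V(7, -5)*F(-1, z(1, -1)) = (50 - 1*(-5))*4 = (50 + 5)*4 = 55*4 = 220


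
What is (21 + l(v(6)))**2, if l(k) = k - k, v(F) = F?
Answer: 441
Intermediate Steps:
l(k) = 0
(21 + l(v(6)))**2 = (21 + 0)**2 = 21**2 = 441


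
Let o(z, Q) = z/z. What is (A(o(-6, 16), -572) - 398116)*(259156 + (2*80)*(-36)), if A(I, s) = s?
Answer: -101025944448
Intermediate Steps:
o(z, Q) = 1
(A(o(-6, 16), -572) - 398116)*(259156 + (2*80)*(-36)) = (-572 - 398116)*(259156 + (2*80)*(-36)) = -398688*(259156 + 160*(-36)) = -398688*(259156 - 5760) = -398688*253396 = -101025944448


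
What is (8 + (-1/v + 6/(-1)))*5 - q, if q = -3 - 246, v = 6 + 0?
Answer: 1549/6 ≈ 258.17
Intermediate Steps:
v = 6
q = -249
(8 + (-1/v + 6/(-1)))*5 - q = (8 + (-1/6 + 6/(-1)))*5 - 1*(-249) = (8 + (-1*1/6 + 6*(-1)))*5 + 249 = (8 + (-1/6 - 6))*5 + 249 = (8 - 37/6)*5 + 249 = (11/6)*5 + 249 = 55/6 + 249 = 1549/6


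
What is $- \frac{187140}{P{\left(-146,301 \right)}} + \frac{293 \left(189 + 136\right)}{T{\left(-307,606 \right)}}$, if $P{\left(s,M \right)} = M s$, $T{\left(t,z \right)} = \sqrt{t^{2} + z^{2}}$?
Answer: $\frac{93570}{21973} + \frac{19045 \sqrt{461485}}{92297} \approx 144.43$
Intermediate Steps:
$- \frac{187140}{P{\left(-146,301 \right)}} + \frac{293 \left(189 + 136\right)}{T{\left(-307,606 \right)}} = - \frac{187140}{301 \left(-146\right)} + \frac{293 \left(189 + 136\right)}{\sqrt{\left(-307\right)^{2} + 606^{2}}} = - \frac{187140}{-43946} + \frac{293 \cdot 325}{\sqrt{94249 + 367236}} = \left(-187140\right) \left(- \frac{1}{43946}\right) + \frac{95225}{\sqrt{461485}} = \frac{93570}{21973} + 95225 \frac{\sqrt{461485}}{461485} = \frac{93570}{21973} + \frac{19045 \sqrt{461485}}{92297}$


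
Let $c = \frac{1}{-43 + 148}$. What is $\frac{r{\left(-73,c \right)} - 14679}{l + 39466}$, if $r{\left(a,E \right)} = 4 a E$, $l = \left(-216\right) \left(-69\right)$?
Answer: $- \frac{1541587}{5708850} \approx -0.27003$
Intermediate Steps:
$l = 14904$
$c = \frac{1}{105} \approx 0.0095238$
$r{\left(a,E \right)} = 4 E a$
$\frac{r{\left(-73,c \right)} - 14679}{l + 39466} = \frac{4 \cdot \frac{1}{105} \left(-73\right) - 14679}{14904 + 39466} = \frac{- \frac{292}{105} - 14679}{54370} = \left(- \frac{1541587}{105}\right) \frac{1}{54370} = - \frac{1541587}{5708850}$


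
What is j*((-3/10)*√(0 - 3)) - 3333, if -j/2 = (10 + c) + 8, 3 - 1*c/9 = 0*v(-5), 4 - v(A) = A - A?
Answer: -3333 + 27*I*√3 ≈ -3333.0 + 46.765*I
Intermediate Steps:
v(A) = 4 (v(A) = 4 - (A - A) = 4 - 1*0 = 4 + 0 = 4)
c = 27 (c = 27 - 0*4 = 27 - 9*0 = 27 + 0 = 27)
j = -90 (j = -2*((10 + 27) + 8) = -2*(37 + 8) = -2*45 = -90)
j*((-3/10)*√(0 - 3)) - 3333 = -90*(-3/10)*√(0 - 3) - 3333 = -90*(-3*⅒)*√(-3) - 3333 = -(-27)*I*√3 - 3333 = 27*I*√3 - 3333 = -3333 + 27*I*√3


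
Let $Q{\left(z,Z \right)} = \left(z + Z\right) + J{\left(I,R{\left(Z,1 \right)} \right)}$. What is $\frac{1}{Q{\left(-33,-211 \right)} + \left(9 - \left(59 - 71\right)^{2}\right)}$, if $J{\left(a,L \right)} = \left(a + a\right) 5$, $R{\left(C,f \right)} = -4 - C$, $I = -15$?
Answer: $- \frac{1}{529} \approx -0.0018904$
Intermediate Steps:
$J{\left(a,L \right)} = 10 a$ ($J{\left(a,L \right)} = 2 a 5 = 10 a$)
$Q{\left(z,Z \right)} = -150 + Z + z$ ($Q{\left(z,Z \right)} = \left(z + Z\right) + 10 \left(-15\right) = \left(Z + z\right) - 150 = -150 + Z + z$)
$\frac{1}{Q{\left(-33,-211 \right)} + \left(9 - \left(59 - 71\right)^{2}\right)} = \frac{1}{\left(-150 - 211 - 33\right) + \left(9 - \left(59 - 71\right)^{2}\right)} = \frac{1}{-394 + \left(9 - \left(-12\right)^{2}\right)} = \frac{1}{-394 + \left(9 - 144\right)} = \frac{1}{-394 - 135} = \frac{1}{-529} = - \frac{1}{529}$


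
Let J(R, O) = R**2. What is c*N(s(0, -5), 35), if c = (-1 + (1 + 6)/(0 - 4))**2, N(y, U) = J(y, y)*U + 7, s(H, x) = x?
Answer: 53361/8 ≈ 6670.1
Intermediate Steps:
N(y, U) = 7 + U*y**2 (N(y, U) = y**2*U + 7 = U*y**2 + 7 = 7 + U*y**2)
c = 121/16 (c = (-1 + 7/(-4))**2 = (-1 + 7*(-1/4))**2 = (-1 - 7/4)**2 = (-11/4)**2 = 121/16 ≈ 7.5625)
c*N(s(0, -5), 35) = 121*(7 + 35*(-5)**2)/16 = 121*(7 + 35*25)/16 = 121*(7 + 875)/16 = (121/16)*882 = 53361/8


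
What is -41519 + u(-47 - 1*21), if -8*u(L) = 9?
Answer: -332161/8 ≈ -41520.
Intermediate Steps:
u(L) = -9/8 (u(L) = -1/8*9 = -9/8)
-41519 + u(-47 - 1*21) = -41519 - 9/8 = -332161/8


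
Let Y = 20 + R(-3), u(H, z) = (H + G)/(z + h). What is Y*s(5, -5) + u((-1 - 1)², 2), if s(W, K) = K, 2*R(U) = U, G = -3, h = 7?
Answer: -1663/18 ≈ -92.389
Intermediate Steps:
R(U) = U/2
u(H, z) = (-3 + H)/(7 + z) (u(H, z) = (H - 3)/(z + 7) = (-3 + H)/(7 + z))
Y = 37/2 (Y = 20 + (½)*(-3) = 20 - 3/2 = 37/2 ≈ 18.500)
Y*s(5, -5) + u((-1 - 1)², 2) = (37/2)*(-5) + (-3 + (-1 - 1)²)/(7 + 2) = -185/2 + (-3 + (-2)²)/9 = -185/2 + (-3 + 4)/9 = -185/2 + (⅑)*1 = -185/2 + ⅑ = -1663/18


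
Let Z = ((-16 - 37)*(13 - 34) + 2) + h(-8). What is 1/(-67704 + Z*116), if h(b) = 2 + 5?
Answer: 1/62448 ≈ 1.6013e-5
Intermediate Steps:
h(b) = 7
Z = 1122 (Z = ((-16 - 37)*(13 - 34) + 2) + 7 = (-53*(-21) + 2) + 7 = (1113 + 2) + 7 = 1115 + 7 = 1122)
1/(-67704 + Z*116) = 1/(-67704 + 1122*116) = 1/(-67704 + 130152) = 1/62448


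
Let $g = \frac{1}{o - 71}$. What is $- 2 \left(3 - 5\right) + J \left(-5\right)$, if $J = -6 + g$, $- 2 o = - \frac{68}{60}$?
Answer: $\frac{71992}{2113} \approx 34.071$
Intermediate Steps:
$o = \frac{17}{30}$ ($o = - \frac{\left(-68\right) \frac{1}{60}}{2} = \left(- \frac{1}{2}\right) \left(- \frac{17}{15}\right) = \frac{17}{30} \approx 0.56667$)
$g = - \frac{30}{2113}$ ($g = \frac{1}{\frac{17}{30} - 71} = \frac{1}{- \frac{2113}{30}} = - \frac{30}{2113} \approx -0.014198$)
$J = - \frac{12708}{2113}$ ($J = -6 - \frac{30}{2113} = - \frac{12708}{2113} \approx -6.0142$)
$- 2 \left(3 - 5\right) + J \left(-5\right) = - 2 \left(3 - 5\right) - - \frac{63540}{2113} = \left(-2\right) \left(-2\right) + \frac{63540}{2113} = 4 + \frac{63540}{2113} = \frac{71992}{2113}$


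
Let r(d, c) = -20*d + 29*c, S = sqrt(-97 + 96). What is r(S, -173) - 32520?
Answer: -37537 - 20*I ≈ -37537.0 - 20.0*I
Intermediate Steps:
S = I (S = sqrt(-1) = I ≈ 1.0*I)
r(S, -173) - 32520 = (-20*I + 29*(-173)) - 32520 = (-20*I - 5017) - 32520 = (-5017 - 20*I) - 32520 = -37537 - 20*I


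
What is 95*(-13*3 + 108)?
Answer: 6555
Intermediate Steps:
95*(-13*3 + 108) = 95*(-39 + 108) = 95*69 = 6555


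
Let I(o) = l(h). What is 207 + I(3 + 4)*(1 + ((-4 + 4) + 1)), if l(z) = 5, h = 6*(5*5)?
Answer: 217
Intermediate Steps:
h = 150 (h = 6*25 = 150)
I(o) = 5
207 + I(3 + 4)*(1 + ((-4 + 4) + 1)) = 207 + 5*(1 + ((-4 + 4) + 1)) = 207 + 5*(1 + (0 + 1)) = 207 + 5*(1 + 1) = 207 + 5*2 = 207 + 10 = 217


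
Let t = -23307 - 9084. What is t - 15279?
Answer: -47670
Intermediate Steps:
t = -32391
t - 15279 = -32391 - 15279 = -47670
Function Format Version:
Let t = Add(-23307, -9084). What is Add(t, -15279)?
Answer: -47670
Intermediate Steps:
t = -32391
Add(t, -15279) = Add(-32391, -15279) = -47670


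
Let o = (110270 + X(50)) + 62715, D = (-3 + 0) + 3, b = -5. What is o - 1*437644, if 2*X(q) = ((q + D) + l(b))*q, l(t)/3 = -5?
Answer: -263784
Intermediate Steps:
l(t) = -15 (l(t) = 3*(-5) = -15)
D = 0 (D = -3 + 3 = 0)
X(q) = q*(-15 + q)/2 (X(q) = (((q + 0) - 15)*q)/2 = ((q - 15)*q)/2 = ((-15 + q)*q)/2 = (q*(-15 + q))/2 = q*(-15 + q)/2)
o = 173860 (o = (110270 + (½)*50*(-15 + 50)) + 62715 = (110270 + (½)*50*35) + 62715 = (110270 + 875) + 62715 = 111145 + 62715 = 173860)
o - 1*437644 = 173860 - 1*437644 = 173860 - 437644 = -263784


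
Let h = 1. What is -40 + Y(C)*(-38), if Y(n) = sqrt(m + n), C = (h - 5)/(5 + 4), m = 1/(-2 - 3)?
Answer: -40 - 38*I*sqrt(145)/15 ≈ -40.0 - 30.505*I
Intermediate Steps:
m = -1/5 (m = 1/(-5) = -1/5 ≈ -0.20000)
C = -4/9 (C = (1 - 5)/(5 + 4) = -4/9 ≈ -0.44444)
Y(n) = sqrt(-1/5 + n)
-40 + Y(C)*(-38) = -40 + (sqrt(-5 + 25*(-4/9))/5)*(-38) = -40 + (sqrt(-5 - 100/9)/5)*(-38) = -40 + (sqrt(-145/9)/5)*(-38) = -40 + ((I*sqrt(145)/3)/5)*(-38) = -40 + (I*sqrt(145)/15)*(-38) = -40 - 38*I*sqrt(145)/15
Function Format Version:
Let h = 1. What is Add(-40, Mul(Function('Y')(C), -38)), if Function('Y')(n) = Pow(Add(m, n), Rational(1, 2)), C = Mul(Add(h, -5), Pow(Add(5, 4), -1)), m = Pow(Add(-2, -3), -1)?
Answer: Add(-40, Mul(Rational(-38, 15), I, Pow(145, Rational(1, 2)))) ≈ Add(-40.000, Mul(-30.505, I))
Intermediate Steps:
m = Rational(-1, 5) (m = Pow(-5, -1) = Rational(-1, 5) ≈ -0.20000)
C = Rational(-4, 9) (C = Mul(Add(1, -5), Pow(Add(5, 4), -1)) = Mul(-4, Pow(9, -1)) = Mul(-4, Rational(1, 9)) = Rational(-4, 9) ≈ -0.44444)
Function('Y')(n) = Pow(Add(Rational(-1, 5), n), Rational(1, 2))
Add(-40, Mul(Function('Y')(C), -38)) = Add(-40, Mul(Mul(Rational(1, 5), Pow(Add(-5, Mul(25, Rational(-4, 9))), Rational(1, 2))), -38)) = Add(-40, Mul(Mul(Rational(1, 5), Pow(Add(-5, Rational(-100, 9)), Rational(1, 2))), -38)) = Add(-40, Mul(Mul(Rational(1, 5), Pow(Rational(-145, 9), Rational(1, 2))), -38)) = Add(-40, Mul(Mul(Rational(1, 5), Mul(Rational(1, 3), I, Pow(145, Rational(1, 2)))), -38)) = Add(-40, Mul(Mul(Rational(1, 15), I, Pow(145, Rational(1, 2))), -38)) = Add(-40, Mul(Rational(-38, 15), I, Pow(145, Rational(1, 2))))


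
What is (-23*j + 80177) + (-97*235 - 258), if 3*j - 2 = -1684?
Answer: 210058/3 ≈ 70019.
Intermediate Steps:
j = -1682/3 (j = ⅔ + (⅓)*(-1684) = ⅔ - 1684/3 = -1682/3 ≈ -560.67)
(-23*j + 80177) + (-97*235 - 258) = (-23*(-1682/3) + 80177) + (-97*235 - 258) = (38686/3 + 80177) + (-22795 - 258) = 279217/3 - 23053 = 210058/3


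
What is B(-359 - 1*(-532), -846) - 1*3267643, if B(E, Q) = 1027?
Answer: -3266616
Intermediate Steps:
B(-359 - 1*(-532), -846) - 1*3267643 = 1027 - 1*3267643 = 1027 - 3267643 = -3266616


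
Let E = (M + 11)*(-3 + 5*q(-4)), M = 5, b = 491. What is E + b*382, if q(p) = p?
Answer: 187194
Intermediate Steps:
E = -368 (E = (5 + 11)*(-3 + 5*(-4)) = 16*(-3 - 20) = 16*(-23) = -368)
E + b*382 = -368 + 491*382 = -368 + 187562 = 187194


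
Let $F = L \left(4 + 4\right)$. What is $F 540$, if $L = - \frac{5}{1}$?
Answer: $-21600$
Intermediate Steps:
$L = -5$ ($L = \left(-5\right) 1 = -5$)
$F = -40$ ($F = - 5 \left(4 + 4\right) = \left(-5\right) 8 = -40$)
$F 540 = \left(-40\right) 540 = -21600$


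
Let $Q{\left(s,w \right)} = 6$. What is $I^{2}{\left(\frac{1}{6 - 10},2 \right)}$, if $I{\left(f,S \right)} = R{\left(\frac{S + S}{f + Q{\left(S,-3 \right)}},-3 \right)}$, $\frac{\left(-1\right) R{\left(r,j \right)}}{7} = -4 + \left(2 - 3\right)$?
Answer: $1225$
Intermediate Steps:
$R{\left(r,j \right)} = 35$ ($R{\left(r,j \right)} = - 7 \left(-4 + \left(2 - 3\right)\right) = - 7 \left(-4 - 1\right) = \left(-7\right) \left(-5\right) = 35$)
$I{\left(f,S \right)} = 35$
$I^{2}{\left(\frac{1}{6 - 10},2 \right)} = 35^{2} = 1225$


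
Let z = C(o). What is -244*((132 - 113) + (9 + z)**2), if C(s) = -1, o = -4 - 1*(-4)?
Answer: -20252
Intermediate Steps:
o = 0 (o = -4 + 4 = 0)
z = -1
-244*((132 - 113) + (9 + z)**2) = -244*((132 - 113) + (9 - 1)**2) = -244*(19 + 8**2) = -244*(19 + 64) = -244*83 = -20252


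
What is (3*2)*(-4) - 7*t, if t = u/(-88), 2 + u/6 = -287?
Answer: -7125/44 ≈ -161.93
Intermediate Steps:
u = -1734 (u = -12 + 6*(-287) = -12 - 1722 = -1734)
t = 867/44 (t = -1734/(-88) = -1734*(-1/88) = 867/44 ≈ 19.705)
(3*2)*(-4) - 7*t = (3*2)*(-4) - 7*867/44 = 6*(-4) - 6069/44 = -24 - 6069/44 = -7125/44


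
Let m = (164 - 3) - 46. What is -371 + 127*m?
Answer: 14234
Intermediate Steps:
m = 115 (m = 161 - 46 = 115)
-371 + 127*m = -371 + 127*115 = -371 + 14605 = 14234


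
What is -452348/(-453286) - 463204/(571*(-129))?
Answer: 121641694838/16694296737 ≈ 7.2864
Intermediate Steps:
-452348/(-453286) - 463204/(571*(-129)) = -452348*(-1/453286) - 463204/(-73659) = 226174/226643 - 463204*(-1/73659) = 226174/226643 + 463204/73659 = 121641694838/16694296737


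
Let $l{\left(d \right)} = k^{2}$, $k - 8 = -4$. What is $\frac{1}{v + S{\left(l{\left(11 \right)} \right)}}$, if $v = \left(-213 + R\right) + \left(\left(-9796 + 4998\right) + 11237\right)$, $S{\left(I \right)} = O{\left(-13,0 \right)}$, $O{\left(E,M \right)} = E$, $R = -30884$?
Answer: $- \frac{1}{24671} \approx -4.0533 \cdot 10^{-5}$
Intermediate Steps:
$k = 4$ ($k = 8 - 4 = 4$)
$l{\left(d \right)} = 16$ ($l{\left(d \right)} = 4^{2} = 16$)
$S{\left(I \right)} = -13$
$v = -24658$ ($v = \left(-213 - 30884\right) + \left(\left(-9796 + 4998\right) + 11237\right) = -31097 + \left(-4798 + 11237\right) = -31097 + 6439 = -24658$)
$\frac{1}{v + S{\left(l{\left(11 \right)} \right)}} = \frac{1}{-24658 - 13} = \frac{1}{-24671} = - \frac{1}{24671}$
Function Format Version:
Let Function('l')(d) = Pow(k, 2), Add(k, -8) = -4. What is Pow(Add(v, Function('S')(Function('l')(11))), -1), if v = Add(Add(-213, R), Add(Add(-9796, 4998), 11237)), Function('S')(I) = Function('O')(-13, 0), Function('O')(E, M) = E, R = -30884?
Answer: Rational(-1, 24671) ≈ -4.0533e-5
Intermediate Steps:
k = 4 (k = Add(8, -4) = 4)
Function('l')(d) = 16 (Function('l')(d) = Pow(4, 2) = 16)
Function('S')(I) = -13
v = -24658 (v = Add(Add(-213, -30884), Add(Add(-9796, 4998), 11237)) = Add(-31097, Add(-4798, 11237)) = Add(-31097, 6439) = -24658)
Pow(Add(v, Function('S')(Function('l')(11))), -1) = Pow(Add(-24658, -13), -1) = Pow(-24671, -1) = Rational(-1, 24671)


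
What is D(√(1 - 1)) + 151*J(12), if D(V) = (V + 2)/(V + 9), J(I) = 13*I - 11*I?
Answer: 32618/9 ≈ 3624.2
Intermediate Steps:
J(I) = 2*I
D(V) = (2 + V)/(9 + V)
D(√(1 - 1)) + 151*J(12) = (2 + √(1 - 1))/(9 + √(1 - 1)) + 151*(2*12) = (2 + √0)/(9 + √0) + 151*24 = (2 + 0)/(9 + 0) + 3624 = 2/9 + 3624 = 32618/9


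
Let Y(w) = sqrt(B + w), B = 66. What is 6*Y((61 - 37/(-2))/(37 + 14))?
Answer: 3*sqrt(78098)/17 ≈ 49.317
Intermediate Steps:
Y(w) = sqrt(66 + w)
6*Y((61 - 37/(-2))/(37 + 14)) = 6*sqrt(66 + (61 - 37/(-2))/(37 + 14)) = 6*sqrt(66 + (61 - 37*(-1/2))/51) = 6*sqrt(66 + (61 + 37/2)*(1/51)) = 6*sqrt(66 + (159/2)*(1/51)) = 6*sqrt(66 + 53/34) = 6*sqrt(2297/34) = 6*(sqrt(78098)/34) = 3*sqrt(78098)/17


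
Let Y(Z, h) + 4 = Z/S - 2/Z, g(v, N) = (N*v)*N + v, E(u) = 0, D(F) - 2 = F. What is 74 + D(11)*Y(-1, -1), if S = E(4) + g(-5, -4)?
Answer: 4093/85 ≈ 48.153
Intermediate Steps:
D(F) = 2 + F
g(v, N) = v + v*N² (g(v, N) = v*N² + v = v + v*N²)
S = -85 (S = 0 - 5*(1 + (-4)²) = 0 - 5*(1 + 16) = 0 - 5*17 = 0 - 85 = -85)
Y(Z, h) = -4 - 2/Z - Z/85 (Y(Z, h) = -4 + (Z/(-85) - 2/Z) = -4 + (Z*(-1/85) - 2/Z) = -4 + (-Z/85 - 2/Z) = -4 + (-2/Z - Z/85) = -4 - 2/Z - Z/85)
74 + D(11)*Y(-1, -1) = 74 + (2 + 11)*(-4 - 2/(-1) - 1/85*(-1)) = 74 + 13*(-4 - 2*(-1) + 1/85) = 74 + 13*(-4 + 2 + 1/85) = 74 + 13*(-169/85) = 74 - 2197/85 = 4093/85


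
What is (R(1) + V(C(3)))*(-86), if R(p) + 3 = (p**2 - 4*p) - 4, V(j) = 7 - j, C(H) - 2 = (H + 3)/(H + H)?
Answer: 516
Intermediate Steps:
C(H) = 2 + (3 + H)/(2*H) (C(H) = 2 + (H + 3)/(H + H) = 2 + (3 + H)/((2*H)) = 2 + (3 + H)*(1/(2*H)) = 2 + (3 + H)/(2*H))
R(p) = -7 + p**2 - 4*p (R(p) = -3 + ((p**2 - 4*p) - 4) = -3 + (-4 + p**2 - 4*p) = -7 + p**2 - 4*p)
(R(1) + V(C(3)))*(-86) = ((-7 + 1**2 - 4*1) + (7 - (3 + 5*3)/(2*3)))*(-86) = ((-7 + 1 - 4) + (7 - (3 + 15)/(2*3)))*(-86) = (-10 + (7 - 18/(2*3)))*(-86) = (-10 + (7 - 1*3))*(-86) = (-10 + (7 - 3))*(-86) = (-10 + 4)*(-86) = -6*(-86) = 516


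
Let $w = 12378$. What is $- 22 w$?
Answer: $-272316$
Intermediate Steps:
$- 22 w = \left(-22\right) 12378 = -272316$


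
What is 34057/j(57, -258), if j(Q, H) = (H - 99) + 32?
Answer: -34057/325 ≈ -104.79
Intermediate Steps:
j(Q, H) = -67 + H (j(Q, H) = (-99 + H) + 32 = -67 + H)
34057/j(57, -258) = 34057/(-67 - 258) = 34057/(-325) = 34057*(-1/325) = -34057/325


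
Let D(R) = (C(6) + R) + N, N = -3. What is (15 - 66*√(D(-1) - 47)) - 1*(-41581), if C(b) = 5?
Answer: 41596 - 66*I*√46 ≈ 41596.0 - 447.63*I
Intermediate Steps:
D(R) = 2 + R (D(R) = (5 + R) - 3 = 2 + R)
(15 - 66*√(D(-1) - 47)) - 1*(-41581) = (15 - 66*√((2 - 1) - 47)) - 1*(-41581) = (15 - 66*√(1 - 47)) + 41581 = (15 - 66*I*√46) + 41581 = 41596 - 66*I*√46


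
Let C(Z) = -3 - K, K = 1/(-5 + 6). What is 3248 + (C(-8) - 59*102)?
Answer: -2774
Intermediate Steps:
K = 1 (K = 1/1 = 1)
C(Z) = -4 (C(Z) = -3 - 1*1 = -3 - 1 = -4)
3248 + (C(-8) - 59*102) = 3248 + (-4 - 59*102) = 3248 + (-4 - 6018) = 3248 - 6022 = -2774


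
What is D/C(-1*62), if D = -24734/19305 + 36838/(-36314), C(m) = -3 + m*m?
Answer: -804674033/1346350719285 ≈ -0.00059767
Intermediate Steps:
C(m) = -3 + m²
D = -804674033/350520885 (D = -24734*1/19305 + 36838*(-1/36314) = -24734/19305 - 18419/18157 = -804674033/350520885 ≈ -2.2957)
D/C(-1*62) = -804674033/(350520885*(-3 + (-1*62)²)) = -804674033/(350520885*(-3 + (-62)²)) = -804674033/(350520885*(-3 + 3844)) = -804674033/350520885/3841 = -804674033/350520885*1/3841 = -804674033/1346350719285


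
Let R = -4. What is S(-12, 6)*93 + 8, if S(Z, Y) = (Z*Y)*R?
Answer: 26792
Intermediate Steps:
S(Z, Y) = -4*Y*Z (S(Z, Y) = (Z*Y)*(-4) = (Y*Z)*(-4) = -4*Y*Z)
S(-12, 6)*93 + 8 = -4*6*(-12)*93 + 8 = 288*93 + 8 = 26784 + 8 = 26792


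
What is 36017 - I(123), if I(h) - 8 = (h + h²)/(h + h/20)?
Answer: 753709/21 ≈ 35891.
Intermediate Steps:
I(h) = 8 + 20*(h + h²)/(21*h) (I(h) = 8 + (h + h²)/(h + h/20) = 8 + (h + h²)/((21*h/20)) = 8 + (h + h²)*(20/(21*h)) = 8 + 20*(h + h²)/(21*h))
36017 - I(123) = 36017 - (188/21 + (20/21)*123) = 36017 - (188/21 + 820/7) = 36017 - 1*2648/21 = 36017 - 2648/21 = 753709/21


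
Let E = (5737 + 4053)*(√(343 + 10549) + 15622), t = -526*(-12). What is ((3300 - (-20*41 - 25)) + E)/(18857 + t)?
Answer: 152943525/25169 + 19580*√2723/25169 ≈ 6117.3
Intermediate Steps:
t = 6312
E = 152939380 + 19580*√2723 (E = 9790*(√10892 + 15622) = 9790*(2*√2723 + 15622) = 9790*(15622 + 2*√2723) = 152939380 + 19580*√2723 ≈ 1.5396e+8)
((3300 - (-20*41 - 25)) + E)/(18857 + t) = ((3300 - (-20*41 - 25)) + (152939380 + 19580*√2723))/(18857 + 6312) = ((3300 - (-820 - 25)) + (152939380 + 19580*√2723))/25169 = ((3300 - 1*(-845)) + (152939380 + 19580*√2723))*(1/25169) = ((3300 + 845) + (152939380 + 19580*√2723))*(1/25169) = (4145 + (152939380 + 19580*√2723))*(1/25169) = (152943525 + 19580*√2723)*(1/25169) = 152943525/25169 + 19580*√2723/25169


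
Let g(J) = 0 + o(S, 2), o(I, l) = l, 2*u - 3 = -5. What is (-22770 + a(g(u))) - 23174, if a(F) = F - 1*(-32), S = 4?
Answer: -45910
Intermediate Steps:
u = -1 (u = 3/2 + (1/2)*(-5) = 3/2 - 5/2 = -1)
g(J) = 2 (g(J) = 0 + 2 = 2)
a(F) = 32 + F (a(F) = F + 32 = 32 + F)
(-22770 + a(g(u))) - 23174 = (-22770 + (32 + 2)) - 23174 = (-22770 + 34) - 23174 = -22736 - 23174 = -45910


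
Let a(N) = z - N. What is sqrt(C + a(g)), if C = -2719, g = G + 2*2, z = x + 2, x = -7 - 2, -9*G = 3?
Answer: I*sqrt(24567)/3 ≈ 52.246*I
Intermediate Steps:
G = -1/3 (G = -1/9*3 = -1/3 ≈ -0.33333)
x = -9
z = -7 (z = -9 + 2 = -7)
g = 11/3 (g = -1/3 + 2*2 = -1/3 + 4 = 11/3 ≈ 3.6667)
a(N) = -7 - N
sqrt(C + a(g)) = sqrt(-2719 + (-7 - 1*11/3)) = sqrt(-2719 + (-7 - 11/3)) = sqrt(-2719 - 32/3) = sqrt(-8189/3) = I*sqrt(24567)/3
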